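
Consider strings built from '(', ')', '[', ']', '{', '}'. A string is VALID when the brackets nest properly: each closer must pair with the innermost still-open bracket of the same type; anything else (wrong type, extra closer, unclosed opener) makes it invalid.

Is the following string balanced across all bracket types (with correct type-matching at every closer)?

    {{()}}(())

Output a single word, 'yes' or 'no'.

pos 0: push '{'; stack = {
pos 1: push '{'; stack = {{
pos 2: push '('; stack = {{(
pos 3: ')' matches '('; pop; stack = {{
pos 4: '}' matches '{'; pop; stack = {
pos 5: '}' matches '{'; pop; stack = (empty)
pos 6: push '('; stack = (
pos 7: push '('; stack = ((
pos 8: ')' matches '('; pop; stack = (
pos 9: ')' matches '('; pop; stack = (empty)
end: stack empty → VALID
Verdict: properly nested → yes

Answer: yes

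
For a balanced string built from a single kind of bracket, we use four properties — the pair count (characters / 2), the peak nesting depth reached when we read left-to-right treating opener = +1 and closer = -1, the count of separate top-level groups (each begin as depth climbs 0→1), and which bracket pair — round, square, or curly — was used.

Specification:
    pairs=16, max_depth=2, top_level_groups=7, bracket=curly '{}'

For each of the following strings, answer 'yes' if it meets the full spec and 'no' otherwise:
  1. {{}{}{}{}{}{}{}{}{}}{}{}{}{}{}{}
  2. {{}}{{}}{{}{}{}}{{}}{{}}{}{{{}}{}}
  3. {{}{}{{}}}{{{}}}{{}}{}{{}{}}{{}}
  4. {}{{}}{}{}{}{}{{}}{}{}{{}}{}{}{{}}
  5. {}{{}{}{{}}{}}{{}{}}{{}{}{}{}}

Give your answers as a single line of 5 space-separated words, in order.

String 1 '{{}{}{}{}{}{}{}{}{}}{}{}{}{}{}{}': depth seq [1 2 1 2 1 2 1 2 1 2 1 2 1 2 1 2 1 2 1 0 1 0 1 0 1 0 1 0 1 0 1 0]
  -> pairs=16 depth=2 groups=7 -> yes
String 2 '{{}}{{}}{{}{}{}}{{}}{{}}{}{{{}}{}}': depth seq [1 2 1 0 1 2 1 0 1 2 1 2 1 2 1 0 1 2 1 0 1 2 1 0 1 0 1 2 3 2 1 2 1 0]
  -> pairs=17 depth=3 groups=7 -> no
String 3 '{{}{}{{}}}{{{}}}{{}}{}{{}{}}{{}}': depth seq [1 2 1 2 1 2 3 2 1 0 1 2 3 2 1 0 1 2 1 0 1 0 1 2 1 2 1 0 1 2 1 0]
  -> pairs=16 depth=3 groups=6 -> no
String 4 '{}{{}}{}{}{}{}{{}}{}{}{{}}{}{}{{}}': depth seq [1 0 1 2 1 0 1 0 1 0 1 0 1 0 1 2 1 0 1 0 1 0 1 2 1 0 1 0 1 0 1 2 1 0]
  -> pairs=17 depth=2 groups=13 -> no
String 5 '{}{{}{}{{}}{}}{{}{}}{{}{}{}{}}': depth seq [1 0 1 2 1 2 1 2 3 2 1 2 1 0 1 2 1 2 1 0 1 2 1 2 1 2 1 2 1 0]
  -> pairs=15 depth=3 groups=4 -> no

Answer: yes no no no no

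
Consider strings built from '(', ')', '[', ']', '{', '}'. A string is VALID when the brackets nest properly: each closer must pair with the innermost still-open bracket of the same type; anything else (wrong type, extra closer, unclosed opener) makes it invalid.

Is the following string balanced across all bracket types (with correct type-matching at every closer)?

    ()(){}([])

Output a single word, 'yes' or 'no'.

pos 0: push '('; stack = (
pos 1: ')' matches '('; pop; stack = (empty)
pos 2: push '('; stack = (
pos 3: ')' matches '('; pop; stack = (empty)
pos 4: push '{'; stack = {
pos 5: '}' matches '{'; pop; stack = (empty)
pos 6: push '('; stack = (
pos 7: push '['; stack = ([
pos 8: ']' matches '['; pop; stack = (
pos 9: ')' matches '('; pop; stack = (empty)
end: stack empty → VALID
Verdict: properly nested → yes

Answer: yes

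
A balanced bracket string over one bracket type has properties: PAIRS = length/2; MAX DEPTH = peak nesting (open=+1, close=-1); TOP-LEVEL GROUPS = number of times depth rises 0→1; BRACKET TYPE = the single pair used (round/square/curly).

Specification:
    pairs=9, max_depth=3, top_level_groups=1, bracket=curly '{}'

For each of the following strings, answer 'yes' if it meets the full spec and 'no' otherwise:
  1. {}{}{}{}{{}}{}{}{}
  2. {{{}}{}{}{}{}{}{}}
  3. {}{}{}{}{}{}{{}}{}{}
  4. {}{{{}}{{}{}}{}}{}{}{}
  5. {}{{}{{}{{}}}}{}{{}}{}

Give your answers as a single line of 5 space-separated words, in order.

String 1 '{}{}{}{}{{}}{}{}{}': depth seq [1 0 1 0 1 0 1 0 1 2 1 0 1 0 1 0 1 0]
  -> pairs=9 depth=2 groups=8 -> no
String 2 '{{{}}{}{}{}{}{}{}}': depth seq [1 2 3 2 1 2 1 2 1 2 1 2 1 2 1 2 1 0]
  -> pairs=9 depth=3 groups=1 -> yes
String 3 '{}{}{}{}{}{}{{}}{}{}': depth seq [1 0 1 0 1 0 1 0 1 0 1 0 1 2 1 0 1 0 1 0]
  -> pairs=10 depth=2 groups=9 -> no
String 4 '{}{{{}}{{}{}}{}}{}{}{}': depth seq [1 0 1 2 3 2 1 2 3 2 3 2 1 2 1 0 1 0 1 0 1 0]
  -> pairs=11 depth=3 groups=5 -> no
String 5 '{}{{}{{}{{}}}}{}{{}}{}': depth seq [1 0 1 2 1 2 3 2 3 4 3 2 1 0 1 0 1 2 1 0 1 0]
  -> pairs=11 depth=4 groups=5 -> no

Answer: no yes no no no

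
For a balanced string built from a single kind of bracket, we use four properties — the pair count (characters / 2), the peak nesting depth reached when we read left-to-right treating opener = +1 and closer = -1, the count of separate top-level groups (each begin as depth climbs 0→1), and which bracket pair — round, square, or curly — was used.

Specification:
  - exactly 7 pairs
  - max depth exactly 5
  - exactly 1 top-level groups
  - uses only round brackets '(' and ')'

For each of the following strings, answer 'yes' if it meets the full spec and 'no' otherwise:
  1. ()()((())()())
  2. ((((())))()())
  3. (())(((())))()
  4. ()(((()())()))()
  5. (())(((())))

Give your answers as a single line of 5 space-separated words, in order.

String 1 '()()((())()())': depth seq [1 0 1 0 1 2 3 2 1 2 1 2 1 0]
  -> pairs=7 depth=3 groups=3 -> no
String 2 '((((())))()())': depth seq [1 2 3 4 5 4 3 2 1 2 1 2 1 0]
  -> pairs=7 depth=5 groups=1 -> yes
String 3 '(())(((())))()': depth seq [1 2 1 0 1 2 3 4 3 2 1 0 1 0]
  -> pairs=7 depth=4 groups=3 -> no
String 4 '()(((()())()))()': depth seq [1 0 1 2 3 4 3 4 3 2 3 2 1 0 1 0]
  -> pairs=8 depth=4 groups=3 -> no
String 5 '(())(((())))': depth seq [1 2 1 0 1 2 3 4 3 2 1 0]
  -> pairs=6 depth=4 groups=2 -> no

Answer: no yes no no no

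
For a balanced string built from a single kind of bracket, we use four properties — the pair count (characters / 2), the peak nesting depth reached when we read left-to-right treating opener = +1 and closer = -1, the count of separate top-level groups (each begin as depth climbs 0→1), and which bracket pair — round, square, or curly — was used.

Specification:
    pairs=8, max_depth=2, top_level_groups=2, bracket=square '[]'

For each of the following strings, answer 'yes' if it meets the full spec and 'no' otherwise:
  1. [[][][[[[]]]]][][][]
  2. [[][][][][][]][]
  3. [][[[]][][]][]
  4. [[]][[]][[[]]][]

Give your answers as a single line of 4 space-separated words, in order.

String 1 '[[][][[[[]]]]][][][]': depth seq [1 2 1 2 1 2 3 4 5 4 3 2 1 0 1 0 1 0 1 0]
  -> pairs=10 depth=5 groups=4 -> no
String 2 '[[][][][][][]][]': depth seq [1 2 1 2 1 2 1 2 1 2 1 2 1 0 1 0]
  -> pairs=8 depth=2 groups=2 -> yes
String 3 '[][[[]][][]][]': depth seq [1 0 1 2 3 2 1 2 1 2 1 0 1 0]
  -> pairs=7 depth=3 groups=3 -> no
String 4 '[[]][[]][[[]]][]': depth seq [1 2 1 0 1 2 1 0 1 2 3 2 1 0 1 0]
  -> pairs=8 depth=3 groups=4 -> no

Answer: no yes no no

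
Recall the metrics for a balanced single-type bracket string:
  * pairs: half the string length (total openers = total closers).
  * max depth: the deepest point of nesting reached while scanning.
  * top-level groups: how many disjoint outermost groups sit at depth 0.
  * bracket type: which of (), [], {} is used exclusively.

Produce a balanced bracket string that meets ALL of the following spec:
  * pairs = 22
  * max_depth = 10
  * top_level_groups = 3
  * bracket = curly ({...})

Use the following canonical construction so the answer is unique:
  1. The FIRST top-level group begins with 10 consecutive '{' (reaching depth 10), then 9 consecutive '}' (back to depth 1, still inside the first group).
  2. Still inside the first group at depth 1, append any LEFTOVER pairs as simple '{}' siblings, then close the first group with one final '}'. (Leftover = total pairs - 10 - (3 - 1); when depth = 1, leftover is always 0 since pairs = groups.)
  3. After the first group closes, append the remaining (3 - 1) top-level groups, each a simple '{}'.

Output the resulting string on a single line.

Spec: pairs=22 depth=10 groups=3
Leftover pairs = 22 - 10 - (3-1) = 10
First group: deep chain of depth 10 + 10 sibling pairs
Remaining 2 groups: simple '{}' each

Answer: {{{{{{{{{{}}}}}}}}}{}{}{}{}{}{}{}{}{}{}}{}{}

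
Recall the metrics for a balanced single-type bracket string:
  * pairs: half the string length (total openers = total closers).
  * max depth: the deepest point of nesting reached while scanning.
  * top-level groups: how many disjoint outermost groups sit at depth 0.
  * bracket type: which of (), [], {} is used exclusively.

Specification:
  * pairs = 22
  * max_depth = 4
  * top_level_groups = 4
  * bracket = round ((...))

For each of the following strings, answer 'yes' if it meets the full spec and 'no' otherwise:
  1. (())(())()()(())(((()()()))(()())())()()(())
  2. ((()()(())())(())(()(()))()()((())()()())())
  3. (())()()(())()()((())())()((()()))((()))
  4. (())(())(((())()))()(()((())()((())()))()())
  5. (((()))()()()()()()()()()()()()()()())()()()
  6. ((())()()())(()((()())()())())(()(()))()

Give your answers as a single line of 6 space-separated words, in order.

String 1 '(())(())()()(())(((()()()))(()())())()()(())': depth seq [1 2 1 0 1 2 1 0 1 0 1 0 1 2 1 0 1 2 3 4 3 4 3 4 3 2 1 2 3 2 3 2 1 2 1 0 1 0 1 0 1 2 1 0]
  -> pairs=22 depth=4 groups=9 -> no
String 2 '((()()(())())(())(()(()))()()((())()()())())': depth seq [1 2 3 2 3 2 3 4 3 2 3 2 1 2 3 2 1 2 3 2 3 4 3 2 1 2 1 2 1 2 3 4 3 2 3 2 3 2 3 2 1 2 1 0]
  -> pairs=22 depth=4 groups=1 -> no
String 3 '(())()()(())()()((())())()((()()))((()))': depth seq [1 2 1 0 1 0 1 0 1 2 1 0 1 0 1 0 1 2 3 2 1 2 1 0 1 0 1 2 3 2 3 2 1 0 1 2 3 2 1 0]
  -> pairs=20 depth=3 groups=10 -> no
String 4 '(())(())(((())()))()(()((())()((())()))()())': depth seq [1 2 1 0 1 2 1 0 1 2 3 4 3 2 3 2 1 0 1 0 1 2 1 2 3 4 3 2 3 2 3 4 5 4 3 4 3 2 1 2 1 2 1 0]
  -> pairs=22 depth=5 groups=5 -> no
String 5 '(((()))()()()()()()()()()()()()()()())()()()': depth seq [1 2 3 4 3 2 1 2 1 2 1 2 1 2 1 2 1 2 1 2 1 2 1 2 1 2 1 2 1 2 1 2 1 2 1 2 1 0 1 0 1 0 1 0]
  -> pairs=22 depth=4 groups=4 -> yes
String 6 '((())()()())(()((()())()())())(()(()))()': depth seq [1 2 3 2 1 2 1 2 1 2 1 0 1 2 1 2 3 4 3 4 3 2 3 2 3 2 1 2 1 0 1 2 1 2 3 2 1 0 1 0]
  -> pairs=20 depth=4 groups=4 -> no

Answer: no no no no yes no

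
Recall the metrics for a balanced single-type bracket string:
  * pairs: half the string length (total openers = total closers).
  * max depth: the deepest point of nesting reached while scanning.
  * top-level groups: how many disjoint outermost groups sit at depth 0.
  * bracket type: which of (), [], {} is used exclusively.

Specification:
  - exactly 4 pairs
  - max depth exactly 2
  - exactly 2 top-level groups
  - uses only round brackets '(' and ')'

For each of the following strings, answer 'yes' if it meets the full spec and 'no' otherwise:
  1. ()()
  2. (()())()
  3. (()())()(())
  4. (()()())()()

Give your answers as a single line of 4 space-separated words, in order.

Answer: no yes no no

Derivation:
String 1 '()()': depth seq [1 0 1 0]
  -> pairs=2 depth=1 groups=2 -> no
String 2 '(()())()': depth seq [1 2 1 2 1 0 1 0]
  -> pairs=4 depth=2 groups=2 -> yes
String 3 '(()())()(())': depth seq [1 2 1 2 1 0 1 0 1 2 1 0]
  -> pairs=6 depth=2 groups=3 -> no
String 4 '(()()())()()': depth seq [1 2 1 2 1 2 1 0 1 0 1 0]
  -> pairs=6 depth=2 groups=3 -> no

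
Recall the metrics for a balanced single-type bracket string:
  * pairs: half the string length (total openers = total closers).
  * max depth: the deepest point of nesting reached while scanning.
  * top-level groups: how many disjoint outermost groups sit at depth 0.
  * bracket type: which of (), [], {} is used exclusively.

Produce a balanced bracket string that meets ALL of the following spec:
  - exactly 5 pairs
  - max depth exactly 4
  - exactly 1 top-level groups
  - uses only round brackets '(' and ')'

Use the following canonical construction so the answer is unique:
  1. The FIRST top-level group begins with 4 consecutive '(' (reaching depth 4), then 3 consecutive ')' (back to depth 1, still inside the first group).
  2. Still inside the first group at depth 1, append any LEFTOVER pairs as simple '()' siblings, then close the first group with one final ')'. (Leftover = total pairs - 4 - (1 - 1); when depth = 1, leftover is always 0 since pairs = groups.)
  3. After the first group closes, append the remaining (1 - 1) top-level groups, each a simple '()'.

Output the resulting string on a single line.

Answer: (((()))())

Derivation:
Spec: pairs=5 depth=4 groups=1
Leftover pairs = 5 - 4 - (1-1) = 1
First group: deep chain of depth 4 + 1 sibling pairs
Remaining 0 groups: simple '()' each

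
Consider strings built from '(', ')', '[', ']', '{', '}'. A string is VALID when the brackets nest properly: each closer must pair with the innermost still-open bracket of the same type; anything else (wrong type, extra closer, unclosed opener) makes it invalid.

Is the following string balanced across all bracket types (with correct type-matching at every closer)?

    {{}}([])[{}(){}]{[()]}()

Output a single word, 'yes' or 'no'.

pos 0: push '{'; stack = {
pos 1: push '{'; stack = {{
pos 2: '}' matches '{'; pop; stack = {
pos 3: '}' matches '{'; pop; stack = (empty)
pos 4: push '('; stack = (
pos 5: push '['; stack = ([
pos 6: ']' matches '['; pop; stack = (
pos 7: ')' matches '('; pop; stack = (empty)
pos 8: push '['; stack = [
pos 9: push '{'; stack = [{
pos 10: '}' matches '{'; pop; stack = [
pos 11: push '('; stack = [(
pos 12: ')' matches '('; pop; stack = [
pos 13: push '{'; stack = [{
pos 14: '}' matches '{'; pop; stack = [
pos 15: ']' matches '['; pop; stack = (empty)
pos 16: push '{'; stack = {
pos 17: push '['; stack = {[
pos 18: push '('; stack = {[(
pos 19: ')' matches '('; pop; stack = {[
pos 20: ']' matches '['; pop; stack = {
pos 21: '}' matches '{'; pop; stack = (empty)
pos 22: push '('; stack = (
pos 23: ')' matches '('; pop; stack = (empty)
end: stack empty → VALID
Verdict: properly nested → yes

Answer: yes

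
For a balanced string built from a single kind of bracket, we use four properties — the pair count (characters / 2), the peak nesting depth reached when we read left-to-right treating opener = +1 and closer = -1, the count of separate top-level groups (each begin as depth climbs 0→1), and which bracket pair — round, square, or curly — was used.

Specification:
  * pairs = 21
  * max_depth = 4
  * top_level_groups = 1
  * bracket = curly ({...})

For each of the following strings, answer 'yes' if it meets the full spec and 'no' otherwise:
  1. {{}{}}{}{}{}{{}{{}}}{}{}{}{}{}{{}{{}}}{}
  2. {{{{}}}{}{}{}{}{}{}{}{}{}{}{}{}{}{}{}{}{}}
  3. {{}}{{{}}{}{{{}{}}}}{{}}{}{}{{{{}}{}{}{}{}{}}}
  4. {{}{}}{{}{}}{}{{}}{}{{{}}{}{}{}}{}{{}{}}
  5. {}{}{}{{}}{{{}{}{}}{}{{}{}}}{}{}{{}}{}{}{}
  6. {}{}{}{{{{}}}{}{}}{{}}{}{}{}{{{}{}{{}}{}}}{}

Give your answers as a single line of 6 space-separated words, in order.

Answer: no yes no no no no

Derivation:
String 1 '{{}{}}{}{}{}{{}{{}}}{}{}{}{}{}{{}{{}}}{}': depth seq [1 2 1 2 1 0 1 0 1 0 1 0 1 2 1 2 3 2 1 0 1 0 1 0 1 0 1 0 1 0 1 2 1 2 3 2 1 0 1 0]
  -> pairs=20 depth=3 groups=12 -> no
String 2 '{{{{}}}{}{}{}{}{}{}{}{}{}{}{}{}{}{}{}{}{}}': depth seq [1 2 3 4 3 2 1 2 1 2 1 2 1 2 1 2 1 2 1 2 1 2 1 2 1 2 1 2 1 2 1 2 1 2 1 2 1 2 1 2 1 0]
  -> pairs=21 depth=4 groups=1 -> yes
String 3 '{{}}{{{}}{}{{{}{}}}}{{}}{}{}{{{{}}{}{}{}{}{}}}': depth seq [1 2 1 0 1 2 3 2 1 2 1 2 3 4 3 4 3 2 1 0 1 2 1 0 1 0 1 0 1 2 3 4 3 2 3 2 3 2 3 2 3 2 3 2 1 0]
  -> pairs=23 depth=4 groups=6 -> no
String 4 '{{}{}}{{}{}}{}{{}}{}{{{}}{}{}{}}{}{{}{}}': depth seq [1 2 1 2 1 0 1 2 1 2 1 0 1 0 1 2 1 0 1 0 1 2 3 2 1 2 1 2 1 2 1 0 1 0 1 2 1 2 1 0]
  -> pairs=20 depth=3 groups=8 -> no
String 5 '{}{}{}{{}}{{{}{}{}}{}{{}{}}}{}{}{{}}{}{}{}': depth seq [1 0 1 0 1 0 1 2 1 0 1 2 3 2 3 2 3 2 1 2 1 2 3 2 3 2 1 0 1 0 1 0 1 2 1 0 1 0 1 0 1 0]
  -> pairs=21 depth=3 groups=11 -> no
String 6 '{}{}{}{{{{}}}{}{}}{{}}{}{}{}{{{}{}{{}}{}}}{}': depth seq [1 0 1 0 1 0 1 2 3 4 3 2 1 2 1 2 1 0 1 2 1 0 1 0 1 0 1 0 1 2 3 2 3 2 3 4 3 2 3 2 1 0 1 0]
  -> pairs=22 depth=4 groups=10 -> no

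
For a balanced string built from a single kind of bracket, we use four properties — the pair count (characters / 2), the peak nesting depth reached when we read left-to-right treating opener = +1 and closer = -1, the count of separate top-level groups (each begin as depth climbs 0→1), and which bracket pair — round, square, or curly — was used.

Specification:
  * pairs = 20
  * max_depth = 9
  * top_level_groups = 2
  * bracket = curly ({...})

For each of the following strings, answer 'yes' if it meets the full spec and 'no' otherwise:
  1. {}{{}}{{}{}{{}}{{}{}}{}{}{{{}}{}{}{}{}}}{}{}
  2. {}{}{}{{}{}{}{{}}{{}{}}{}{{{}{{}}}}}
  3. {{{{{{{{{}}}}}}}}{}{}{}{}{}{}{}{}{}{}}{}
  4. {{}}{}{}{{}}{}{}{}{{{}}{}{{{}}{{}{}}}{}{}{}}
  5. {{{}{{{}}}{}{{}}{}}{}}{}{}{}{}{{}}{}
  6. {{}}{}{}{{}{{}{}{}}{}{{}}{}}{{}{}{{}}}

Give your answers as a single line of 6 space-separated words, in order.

Answer: no no yes no no no

Derivation:
String 1 '{}{{}}{{}{}{{}}{{}{}}{}{}{{{}}{}{}{}{}}}{}{}': depth seq [1 0 1 2 1 0 1 2 1 2 1 2 3 2 1 2 3 2 3 2 1 2 1 2 1 2 3 4 3 2 3 2 3 2 3 2 3 2 1 0 1 0 1 0]
  -> pairs=22 depth=4 groups=5 -> no
String 2 '{}{}{}{{}{}{}{{}}{{}{}}{}{{{}{{}}}}}': depth seq [1 0 1 0 1 0 1 2 1 2 1 2 1 2 3 2 1 2 3 2 3 2 1 2 1 2 3 4 3 4 5 4 3 2 1 0]
  -> pairs=18 depth=5 groups=4 -> no
String 3 '{{{{{{{{{}}}}}}}}{}{}{}{}{}{}{}{}{}{}}{}': depth seq [1 2 3 4 5 6 7 8 9 8 7 6 5 4 3 2 1 2 1 2 1 2 1 2 1 2 1 2 1 2 1 2 1 2 1 2 1 0 1 0]
  -> pairs=20 depth=9 groups=2 -> yes
String 4 '{{}}{}{}{{}}{}{}{}{{{}}{}{{{}}{{}{}}}{}{}{}}': depth seq [1 2 1 0 1 0 1 0 1 2 1 0 1 0 1 0 1 0 1 2 3 2 1 2 1 2 3 4 3 2 3 4 3 4 3 2 1 2 1 2 1 2 1 0]
  -> pairs=22 depth=4 groups=8 -> no
String 5 '{{{}{{{}}}{}{{}}{}}{}}{}{}{}{}{{}}{}': depth seq [1 2 3 2 3 4 5 4 3 2 3 2 3 4 3 2 3 2 1 2 1 0 1 0 1 0 1 0 1 0 1 2 1 0 1 0]
  -> pairs=18 depth=5 groups=7 -> no
String 6 '{{}}{}{}{{}{{}{}{}}{}{{}}{}}{{}{}{{}}}': depth seq [1 2 1 0 1 0 1 0 1 2 1 2 3 2 3 2 3 2 1 2 1 2 3 2 1 2 1 0 1 2 1 2 1 2 3 2 1 0]
  -> pairs=19 depth=3 groups=5 -> no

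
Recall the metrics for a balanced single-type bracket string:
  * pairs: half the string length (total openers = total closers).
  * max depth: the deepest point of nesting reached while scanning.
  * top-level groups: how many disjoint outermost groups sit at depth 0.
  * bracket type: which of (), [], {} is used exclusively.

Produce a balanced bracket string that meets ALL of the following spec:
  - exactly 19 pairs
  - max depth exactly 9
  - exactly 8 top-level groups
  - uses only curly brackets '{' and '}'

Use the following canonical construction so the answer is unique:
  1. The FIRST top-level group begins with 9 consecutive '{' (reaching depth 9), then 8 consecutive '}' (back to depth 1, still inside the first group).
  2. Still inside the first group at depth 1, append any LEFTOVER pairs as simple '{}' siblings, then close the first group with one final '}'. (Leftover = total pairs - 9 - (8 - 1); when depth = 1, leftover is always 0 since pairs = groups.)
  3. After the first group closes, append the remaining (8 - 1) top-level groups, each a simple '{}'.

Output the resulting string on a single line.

Spec: pairs=19 depth=9 groups=8
Leftover pairs = 19 - 9 - (8-1) = 3
First group: deep chain of depth 9 + 3 sibling pairs
Remaining 7 groups: simple '{}' each

Answer: {{{{{{{{{}}}}}}}}{}{}{}}{}{}{}{}{}{}{}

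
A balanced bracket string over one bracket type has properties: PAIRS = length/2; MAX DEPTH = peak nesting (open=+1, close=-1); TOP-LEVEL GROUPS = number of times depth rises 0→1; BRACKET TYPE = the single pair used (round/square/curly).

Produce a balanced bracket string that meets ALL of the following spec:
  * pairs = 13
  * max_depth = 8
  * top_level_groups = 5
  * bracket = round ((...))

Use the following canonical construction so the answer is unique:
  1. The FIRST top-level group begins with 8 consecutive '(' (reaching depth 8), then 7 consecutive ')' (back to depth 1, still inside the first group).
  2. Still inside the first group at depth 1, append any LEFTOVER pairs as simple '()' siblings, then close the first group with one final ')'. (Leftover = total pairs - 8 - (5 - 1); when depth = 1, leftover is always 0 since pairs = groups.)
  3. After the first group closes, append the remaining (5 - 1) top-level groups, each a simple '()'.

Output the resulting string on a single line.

Answer: (((((((()))))))())()()()()

Derivation:
Spec: pairs=13 depth=8 groups=5
Leftover pairs = 13 - 8 - (5-1) = 1
First group: deep chain of depth 8 + 1 sibling pairs
Remaining 4 groups: simple '()' each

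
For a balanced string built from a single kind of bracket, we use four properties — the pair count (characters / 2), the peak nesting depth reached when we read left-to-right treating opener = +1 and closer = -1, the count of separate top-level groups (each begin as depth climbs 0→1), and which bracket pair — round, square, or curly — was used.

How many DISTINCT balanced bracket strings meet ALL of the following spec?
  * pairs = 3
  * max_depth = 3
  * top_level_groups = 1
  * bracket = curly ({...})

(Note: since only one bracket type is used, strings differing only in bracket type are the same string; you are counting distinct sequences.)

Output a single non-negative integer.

Answer: 1

Derivation:
Spec: pairs=3 depth=3 groups=1
Count(depth <= 3) = 2
Count(depth <= 2) = 1
Count(depth == 3) = 2 - 1 = 1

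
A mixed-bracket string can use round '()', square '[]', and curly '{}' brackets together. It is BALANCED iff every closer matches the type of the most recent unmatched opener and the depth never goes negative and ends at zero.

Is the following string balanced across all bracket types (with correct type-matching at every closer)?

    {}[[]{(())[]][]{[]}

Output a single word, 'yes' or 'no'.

pos 0: push '{'; stack = {
pos 1: '}' matches '{'; pop; stack = (empty)
pos 2: push '['; stack = [
pos 3: push '['; stack = [[
pos 4: ']' matches '['; pop; stack = [
pos 5: push '{'; stack = [{
pos 6: push '('; stack = [{(
pos 7: push '('; stack = [{((
pos 8: ')' matches '('; pop; stack = [{(
pos 9: ')' matches '('; pop; stack = [{
pos 10: push '['; stack = [{[
pos 11: ']' matches '['; pop; stack = [{
pos 12: saw closer ']' but top of stack is '{' (expected '}') → INVALID
Verdict: type mismatch at position 12: ']' closes '{' → no

Answer: no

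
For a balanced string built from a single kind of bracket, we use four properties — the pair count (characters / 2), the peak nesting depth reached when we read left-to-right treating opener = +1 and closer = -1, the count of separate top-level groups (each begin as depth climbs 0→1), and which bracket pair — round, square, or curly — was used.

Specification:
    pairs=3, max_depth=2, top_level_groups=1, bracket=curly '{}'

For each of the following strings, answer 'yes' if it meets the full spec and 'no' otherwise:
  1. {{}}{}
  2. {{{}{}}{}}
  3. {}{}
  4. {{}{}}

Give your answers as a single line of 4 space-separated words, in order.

String 1 '{{}}{}': depth seq [1 2 1 0 1 0]
  -> pairs=3 depth=2 groups=2 -> no
String 2 '{{{}{}}{}}': depth seq [1 2 3 2 3 2 1 2 1 0]
  -> pairs=5 depth=3 groups=1 -> no
String 3 '{}{}': depth seq [1 0 1 0]
  -> pairs=2 depth=1 groups=2 -> no
String 4 '{{}{}}': depth seq [1 2 1 2 1 0]
  -> pairs=3 depth=2 groups=1 -> yes

Answer: no no no yes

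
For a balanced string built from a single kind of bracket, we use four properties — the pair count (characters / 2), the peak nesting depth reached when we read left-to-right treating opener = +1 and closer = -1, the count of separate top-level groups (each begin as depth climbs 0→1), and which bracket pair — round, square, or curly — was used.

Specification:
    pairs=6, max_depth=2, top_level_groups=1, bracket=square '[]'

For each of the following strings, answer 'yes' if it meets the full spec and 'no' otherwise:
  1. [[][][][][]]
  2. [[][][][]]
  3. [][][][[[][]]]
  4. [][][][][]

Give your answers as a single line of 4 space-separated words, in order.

Answer: yes no no no

Derivation:
String 1 '[[][][][][]]': depth seq [1 2 1 2 1 2 1 2 1 2 1 0]
  -> pairs=6 depth=2 groups=1 -> yes
String 2 '[[][][][]]': depth seq [1 2 1 2 1 2 1 2 1 0]
  -> pairs=5 depth=2 groups=1 -> no
String 3 '[][][][[[][]]]': depth seq [1 0 1 0 1 0 1 2 3 2 3 2 1 0]
  -> pairs=7 depth=3 groups=4 -> no
String 4 '[][][][][]': depth seq [1 0 1 0 1 0 1 0 1 0]
  -> pairs=5 depth=1 groups=5 -> no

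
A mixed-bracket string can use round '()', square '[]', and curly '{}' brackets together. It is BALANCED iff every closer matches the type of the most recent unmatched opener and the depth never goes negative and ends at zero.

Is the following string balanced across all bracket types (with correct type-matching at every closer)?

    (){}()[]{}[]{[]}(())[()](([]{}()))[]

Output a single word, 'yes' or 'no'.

pos 0: push '('; stack = (
pos 1: ')' matches '('; pop; stack = (empty)
pos 2: push '{'; stack = {
pos 3: '}' matches '{'; pop; stack = (empty)
pos 4: push '('; stack = (
pos 5: ')' matches '('; pop; stack = (empty)
pos 6: push '['; stack = [
pos 7: ']' matches '['; pop; stack = (empty)
pos 8: push '{'; stack = {
pos 9: '}' matches '{'; pop; stack = (empty)
pos 10: push '['; stack = [
pos 11: ']' matches '['; pop; stack = (empty)
pos 12: push '{'; stack = {
pos 13: push '['; stack = {[
pos 14: ']' matches '['; pop; stack = {
pos 15: '}' matches '{'; pop; stack = (empty)
pos 16: push '('; stack = (
pos 17: push '('; stack = ((
pos 18: ')' matches '('; pop; stack = (
pos 19: ')' matches '('; pop; stack = (empty)
pos 20: push '['; stack = [
pos 21: push '('; stack = [(
pos 22: ')' matches '('; pop; stack = [
pos 23: ']' matches '['; pop; stack = (empty)
pos 24: push '('; stack = (
pos 25: push '('; stack = ((
pos 26: push '['; stack = (([
pos 27: ']' matches '['; pop; stack = ((
pos 28: push '{'; stack = (({
pos 29: '}' matches '{'; pop; stack = ((
pos 30: push '('; stack = (((
pos 31: ')' matches '('; pop; stack = ((
pos 32: ')' matches '('; pop; stack = (
pos 33: ')' matches '('; pop; stack = (empty)
pos 34: push '['; stack = [
pos 35: ']' matches '['; pop; stack = (empty)
end: stack empty → VALID
Verdict: properly nested → yes

Answer: yes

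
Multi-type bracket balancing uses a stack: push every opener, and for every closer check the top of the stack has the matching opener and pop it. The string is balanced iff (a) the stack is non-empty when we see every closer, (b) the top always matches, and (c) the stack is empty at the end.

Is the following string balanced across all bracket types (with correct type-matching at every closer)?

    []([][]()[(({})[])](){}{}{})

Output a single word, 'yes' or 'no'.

pos 0: push '['; stack = [
pos 1: ']' matches '['; pop; stack = (empty)
pos 2: push '('; stack = (
pos 3: push '['; stack = ([
pos 4: ']' matches '['; pop; stack = (
pos 5: push '['; stack = ([
pos 6: ']' matches '['; pop; stack = (
pos 7: push '('; stack = ((
pos 8: ')' matches '('; pop; stack = (
pos 9: push '['; stack = ([
pos 10: push '('; stack = ([(
pos 11: push '('; stack = ([((
pos 12: push '{'; stack = ([(({
pos 13: '}' matches '{'; pop; stack = ([((
pos 14: ')' matches '('; pop; stack = ([(
pos 15: push '['; stack = ([([
pos 16: ']' matches '['; pop; stack = ([(
pos 17: ')' matches '('; pop; stack = ([
pos 18: ']' matches '['; pop; stack = (
pos 19: push '('; stack = ((
pos 20: ')' matches '('; pop; stack = (
pos 21: push '{'; stack = ({
pos 22: '}' matches '{'; pop; stack = (
pos 23: push '{'; stack = ({
pos 24: '}' matches '{'; pop; stack = (
pos 25: push '{'; stack = ({
pos 26: '}' matches '{'; pop; stack = (
pos 27: ')' matches '('; pop; stack = (empty)
end: stack empty → VALID
Verdict: properly nested → yes

Answer: yes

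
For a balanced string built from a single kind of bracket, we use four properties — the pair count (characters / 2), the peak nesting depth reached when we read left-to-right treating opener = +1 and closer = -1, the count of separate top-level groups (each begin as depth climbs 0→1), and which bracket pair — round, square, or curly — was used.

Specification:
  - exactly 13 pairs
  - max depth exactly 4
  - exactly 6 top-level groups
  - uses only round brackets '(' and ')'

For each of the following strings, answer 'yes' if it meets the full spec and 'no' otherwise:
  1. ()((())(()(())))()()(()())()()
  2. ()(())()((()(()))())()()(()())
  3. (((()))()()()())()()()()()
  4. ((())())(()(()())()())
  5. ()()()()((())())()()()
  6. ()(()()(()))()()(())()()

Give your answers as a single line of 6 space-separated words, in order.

Answer: no no yes no no no

Derivation:
String 1 '()((())(()(())))()()(()())()()': depth seq [1 0 1 2 3 2 1 2 3 2 3 4 3 2 1 0 1 0 1 0 1 2 1 2 1 0 1 0 1 0]
  -> pairs=15 depth=4 groups=7 -> no
String 2 '()(())()((()(()))())()()(()())': depth seq [1 0 1 2 1 0 1 0 1 2 3 2 3 4 3 2 1 2 1 0 1 0 1 0 1 2 1 2 1 0]
  -> pairs=15 depth=4 groups=7 -> no
String 3 '(((()))()()()())()()()()()': depth seq [1 2 3 4 3 2 1 2 1 2 1 2 1 2 1 0 1 0 1 0 1 0 1 0 1 0]
  -> pairs=13 depth=4 groups=6 -> yes
String 4 '((())())(()(()())()())': depth seq [1 2 3 2 1 2 1 0 1 2 1 2 3 2 3 2 1 2 1 2 1 0]
  -> pairs=11 depth=3 groups=2 -> no
String 5 '()()()()((())())()()()': depth seq [1 0 1 0 1 0 1 0 1 2 3 2 1 2 1 0 1 0 1 0 1 0]
  -> pairs=11 depth=3 groups=8 -> no
String 6 '()(()()(()))()()(())()()': depth seq [1 0 1 2 1 2 1 2 3 2 1 0 1 0 1 0 1 2 1 0 1 0 1 0]
  -> pairs=12 depth=3 groups=7 -> no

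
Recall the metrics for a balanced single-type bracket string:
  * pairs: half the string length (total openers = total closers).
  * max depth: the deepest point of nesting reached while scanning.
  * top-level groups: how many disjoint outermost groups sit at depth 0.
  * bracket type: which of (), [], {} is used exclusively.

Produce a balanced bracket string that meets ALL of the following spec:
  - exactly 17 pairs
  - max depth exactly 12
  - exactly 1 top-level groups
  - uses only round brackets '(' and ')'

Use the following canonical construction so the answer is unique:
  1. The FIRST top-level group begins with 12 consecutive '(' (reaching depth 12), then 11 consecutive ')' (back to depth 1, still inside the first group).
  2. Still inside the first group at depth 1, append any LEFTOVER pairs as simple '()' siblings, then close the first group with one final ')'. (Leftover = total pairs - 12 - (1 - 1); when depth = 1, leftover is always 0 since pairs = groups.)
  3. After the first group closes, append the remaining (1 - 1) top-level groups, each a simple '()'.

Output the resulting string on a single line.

Answer: (((((((((((()))))))))))()()()()())

Derivation:
Spec: pairs=17 depth=12 groups=1
Leftover pairs = 17 - 12 - (1-1) = 5
First group: deep chain of depth 12 + 5 sibling pairs
Remaining 0 groups: simple '()' each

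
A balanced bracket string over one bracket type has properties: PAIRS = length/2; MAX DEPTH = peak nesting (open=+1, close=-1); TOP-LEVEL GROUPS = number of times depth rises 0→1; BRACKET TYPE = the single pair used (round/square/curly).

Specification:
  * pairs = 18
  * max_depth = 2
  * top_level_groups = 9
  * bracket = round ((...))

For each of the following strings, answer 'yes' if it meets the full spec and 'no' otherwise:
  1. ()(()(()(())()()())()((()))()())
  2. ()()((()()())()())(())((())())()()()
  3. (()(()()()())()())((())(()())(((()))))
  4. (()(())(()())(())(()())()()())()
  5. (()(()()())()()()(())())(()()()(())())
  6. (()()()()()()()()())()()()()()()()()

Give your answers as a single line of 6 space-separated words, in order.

Answer: no no no no no yes

Derivation:
String 1 '()(()(()(())()()())()((()))()())': depth seq [1 0 1 2 1 2 3 2 3 4 3 2 3 2 3 2 3 2 1 2 1 2 3 4 3 2 1 2 1 2 1 0]
  -> pairs=16 depth=4 groups=2 -> no
String 2 '()()((()()())()())(())((())())()()()': depth seq [1 0 1 0 1 2 3 2 3 2 3 2 1 2 1 2 1 0 1 2 1 0 1 2 3 2 1 2 1 0 1 0 1 0 1 0]
  -> pairs=18 depth=3 groups=8 -> no
String 3 '(()(()()()())()())((())(()())(((()))))': depth seq [1 2 1 2 3 2 3 2 3 2 3 2 1 2 1 2 1 0 1 2 3 2 1 2 3 2 3 2 1 2 3 4 5 4 3 2 1 0]
  -> pairs=19 depth=5 groups=2 -> no
String 4 '(()(())(()())(())(()())()()())()': depth seq [1 2 1 2 3 2 1 2 3 2 3 2 1 2 3 2 1 2 3 2 3 2 1 2 1 2 1 2 1 0 1 0]
  -> pairs=16 depth=3 groups=2 -> no
String 5 '(()(()()())()()()(())())(()()()(())())': depth seq [1 2 1 2 3 2 3 2 3 2 1 2 1 2 1 2 1 2 3 2 1 2 1 0 1 2 1 2 1 2 1 2 3 2 1 2 1 0]
  -> pairs=19 depth=3 groups=2 -> no
String 6 '(()()()()()()()()())()()()()()()()()': depth seq [1 2 1 2 1 2 1 2 1 2 1 2 1 2 1 2 1 2 1 0 1 0 1 0 1 0 1 0 1 0 1 0 1 0 1 0]
  -> pairs=18 depth=2 groups=9 -> yes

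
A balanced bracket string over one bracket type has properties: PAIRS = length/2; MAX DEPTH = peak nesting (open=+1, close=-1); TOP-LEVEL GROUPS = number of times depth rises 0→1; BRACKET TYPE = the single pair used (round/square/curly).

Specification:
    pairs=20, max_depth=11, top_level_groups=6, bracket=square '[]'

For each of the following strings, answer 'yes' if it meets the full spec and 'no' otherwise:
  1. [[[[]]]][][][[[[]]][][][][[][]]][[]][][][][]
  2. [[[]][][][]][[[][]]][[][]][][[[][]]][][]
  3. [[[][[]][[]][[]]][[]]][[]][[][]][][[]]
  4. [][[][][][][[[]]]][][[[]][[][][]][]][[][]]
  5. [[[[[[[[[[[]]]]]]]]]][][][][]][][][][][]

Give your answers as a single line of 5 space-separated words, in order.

Answer: no no no no yes

Derivation:
String 1 '[[[[]]]][][][[[[]]][][][][[][]]][[]][][][][]': depth seq [1 2 3 4 3 2 1 0 1 0 1 0 1 2 3 4 3 2 1 2 1 2 1 2 1 2 3 2 3 2 1 0 1 2 1 0 1 0 1 0 1 0 1 0]
  -> pairs=22 depth=4 groups=9 -> no
String 2 '[[[]][][][]][[[][]]][[][]][][[[][]]][][]': depth seq [1 2 3 2 1 2 1 2 1 2 1 0 1 2 3 2 3 2 1 0 1 2 1 2 1 0 1 0 1 2 3 2 3 2 1 0 1 0 1 0]
  -> pairs=20 depth=3 groups=7 -> no
String 3 '[[[][[]][[]][[]]][[]]][[]][[][]][][[]]': depth seq [1 2 3 2 3 4 3 2 3 4 3 2 3 4 3 2 1 2 3 2 1 0 1 2 1 0 1 2 1 2 1 0 1 0 1 2 1 0]
  -> pairs=19 depth=4 groups=5 -> no
String 4 '[][[][][][][[[]]]][][[[]][[][][]][]][[][]]': depth seq [1 0 1 2 1 2 1 2 1 2 1 2 3 4 3 2 1 0 1 0 1 2 3 2 1 2 3 2 3 2 3 2 1 2 1 0 1 2 1 2 1 0]
  -> pairs=21 depth=4 groups=5 -> no
String 5 '[[[[[[[[[[[]]]]]]]]]][][][][]][][][][][]': depth seq [1 2 3 4 5 6 7 8 9 10 11 10 9 8 7 6 5 4 3 2 1 2 1 2 1 2 1 2 1 0 1 0 1 0 1 0 1 0 1 0]
  -> pairs=20 depth=11 groups=6 -> yes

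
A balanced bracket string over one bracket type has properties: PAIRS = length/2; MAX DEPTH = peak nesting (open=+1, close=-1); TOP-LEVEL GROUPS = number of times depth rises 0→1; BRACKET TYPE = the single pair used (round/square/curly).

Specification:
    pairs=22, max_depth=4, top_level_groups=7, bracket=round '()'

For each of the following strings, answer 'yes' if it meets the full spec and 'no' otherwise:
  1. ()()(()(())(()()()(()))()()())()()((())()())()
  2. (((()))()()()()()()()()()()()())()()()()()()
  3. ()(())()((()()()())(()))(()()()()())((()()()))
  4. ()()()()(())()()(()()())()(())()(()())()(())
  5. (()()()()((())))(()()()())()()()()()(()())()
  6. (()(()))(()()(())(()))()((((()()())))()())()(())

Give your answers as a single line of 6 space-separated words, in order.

Answer: no yes no no no no

Derivation:
String 1 '()()(()(())(()()()(()))()()())()()((())()())()': depth seq [1 0 1 0 1 2 1 2 3 2 1 2 3 2 3 2 3 2 3 4 3 2 1 2 1 2 1 2 1 0 1 0 1 0 1 2 3 2 1 2 1 2 1 0 1 0]
  -> pairs=23 depth=4 groups=7 -> no
String 2 '(((()))()()()()()()()()()()()())()()()()()()': depth seq [1 2 3 4 3 2 1 2 1 2 1 2 1 2 1 2 1 2 1 2 1 2 1 2 1 2 1 2 1 2 1 0 1 0 1 0 1 0 1 0 1 0 1 0]
  -> pairs=22 depth=4 groups=7 -> yes
String 3 '()(())()((()()()())(()))(()()()()())((()()()))': depth seq [1 0 1 2 1 0 1 0 1 2 3 2 3 2 3 2 3 2 1 2 3 2 1 0 1 2 1 2 1 2 1 2 1 2 1 0 1 2 3 2 3 2 3 2 1 0]
  -> pairs=23 depth=3 groups=6 -> no
String 4 '()()()()(())()()(()()())()(())()(()())()(())': depth seq [1 0 1 0 1 0 1 0 1 2 1 0 1 0 1 0 1 2 1 2 1 2 1 0 1 0 1 2 1 0 1 0 1 2 1 2 1 0 1 0 1 2 1 0]
  -> pairs=22 depth=2 groups=14 -> no
String 5 '(()()()()((())))(()()()())()()()()()(()())()': depth seq [1 2 1 2 1 2 1 2 1 2 3 4 3 2 1 0 1 2 1 2 1 2 1 2 1 0 1 0 1 0 1 0 1 0 1 0 1 2 1 2 1 0 1 0]
  -> pairs=22 depth=4 groups=9 -> no
String 6 '(()(()))(()()(())(()))()((((()()())))()())()(())': depth seq [1 2 1 2 3 2 1 0 1 2 1 2 1 2 3 2 1 2 3 2 1 0 1 0 1 2 3 4 5 4 5 4 5 4 3 2 1 2 1 2 1 0 1 0 1 2 1 0]
  -> pairs=24 depth=5 groups=6 -> no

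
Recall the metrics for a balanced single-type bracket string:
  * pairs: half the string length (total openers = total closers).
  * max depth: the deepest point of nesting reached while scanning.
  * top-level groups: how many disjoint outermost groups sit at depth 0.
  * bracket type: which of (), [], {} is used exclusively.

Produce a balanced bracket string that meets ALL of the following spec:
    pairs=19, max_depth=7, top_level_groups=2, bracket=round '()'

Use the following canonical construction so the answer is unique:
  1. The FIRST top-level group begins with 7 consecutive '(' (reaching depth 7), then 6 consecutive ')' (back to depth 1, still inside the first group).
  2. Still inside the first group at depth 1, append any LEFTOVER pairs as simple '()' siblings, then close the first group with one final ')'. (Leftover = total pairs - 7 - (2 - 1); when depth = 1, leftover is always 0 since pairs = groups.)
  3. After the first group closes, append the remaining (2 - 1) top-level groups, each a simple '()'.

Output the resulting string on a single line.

Spec: pairs=19 depth=7 groups=2
Leftover pairs = 19 - 7 - (2-1) = 11
First group: deep chain of depth 7 + 11 sibling pairs
Remaining 1 groups: simple '()' each

Answer: ((((((())))))()()()()()()()()()()())()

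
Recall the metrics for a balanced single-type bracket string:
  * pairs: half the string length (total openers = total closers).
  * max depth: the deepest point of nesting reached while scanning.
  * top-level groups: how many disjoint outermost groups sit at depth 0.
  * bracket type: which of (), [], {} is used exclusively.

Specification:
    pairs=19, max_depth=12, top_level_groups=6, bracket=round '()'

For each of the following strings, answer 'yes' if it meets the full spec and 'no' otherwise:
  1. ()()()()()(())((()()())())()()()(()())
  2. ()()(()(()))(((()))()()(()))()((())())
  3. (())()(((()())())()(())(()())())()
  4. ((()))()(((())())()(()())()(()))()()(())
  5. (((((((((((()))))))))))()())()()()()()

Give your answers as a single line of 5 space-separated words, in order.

String 1 '()()()()()(())((()()())())()()()(()())': depth seq [1 0 1 0 1 0 1 0 1 0 1 2 1 0 1 2 3 2 3 2 3 2 1 2 1 0 1 0 1 0 1 0 1 2 1 2 1 0]
  -> pairs=19 depth=3 groups=11 -> no
String 2 '()()(()(()))(((()))()()(()))()((())())': depth seq [1 0 1 0 1 2 1 2 3 2 1 0 1 2 3 4 3 2 1 2 1 2 1 2 3 2 1 0 1 0 1 2 3 2 1 2 1 0]
  -> pairs=19 depth=4 groups=6 -> no
String 3 '(())()(((()())())()(())(()())())()': depth seq [1 2 1 0 1 0 1 2 3 4 3 4 3 2 3 2 1 2 1 2 3 2 1 2 3 2 3 2 1 2 1 0 1 0]
  -> pairs=17 depth=4 groups=4 -> no
String 4 '((()))()(((())())()(()())()(()))()()(())': depth seq [1 2 3 2 1 0 1 0 1 2 3 4 3 2 3 2 1 2 1 2 3 2 3 2 1 2 1 2 3 2 1 0 1 0 1 0 1 2 1 0]
  -> pairs=20 depth=4 groups=6 -> no
String 5 '(((((((((((()))))))))))()())()()()()()': depth seq [1 2 3 4 5 6 7 8 9 10 11 12 11 10 9 8 7 6 5 4 3 2 1 2 1 2 1 0 1 0 1 0 1 0 1 0 1 0]
  -> pairs=19 depth=12 groups=6 -> yes

Answer: no no no no yes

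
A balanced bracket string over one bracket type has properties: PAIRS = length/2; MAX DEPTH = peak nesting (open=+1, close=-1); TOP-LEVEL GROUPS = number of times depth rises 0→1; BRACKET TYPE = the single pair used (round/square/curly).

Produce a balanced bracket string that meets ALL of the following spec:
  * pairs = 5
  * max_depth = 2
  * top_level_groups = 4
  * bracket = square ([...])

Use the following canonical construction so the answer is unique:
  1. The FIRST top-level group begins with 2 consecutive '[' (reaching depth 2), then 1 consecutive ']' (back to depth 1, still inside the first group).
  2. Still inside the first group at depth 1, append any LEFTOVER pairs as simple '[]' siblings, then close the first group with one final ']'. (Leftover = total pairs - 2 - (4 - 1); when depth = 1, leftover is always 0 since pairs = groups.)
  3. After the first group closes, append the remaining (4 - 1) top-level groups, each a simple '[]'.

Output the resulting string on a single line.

Spec: pairs=5 depth=2 groups=4
Leftover pairs = 5 - 2 - (4-1) = 0
First group: deep chain of depth 2 + 0 sibling pairs
Remaining 3 groups: simple '[]' each

Answer: [[]][][][]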